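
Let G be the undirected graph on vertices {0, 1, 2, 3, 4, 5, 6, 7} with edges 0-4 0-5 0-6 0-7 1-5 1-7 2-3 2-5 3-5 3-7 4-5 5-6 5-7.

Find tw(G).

A width-2 tree decomposition is:
Bags: B1 = {3, 5, 7}  B2 = {2, 3, 5}  B3 = {0, 5, 7}  B4 = {0, 5, 6}  B5 = {0, 4, 5}  B6 = {1, 5, 7}
Tree: B1–B2, B1–B3, B3–B4, B4–B5, B3–B6
The largest bag has 3 vertices, giving width 2; this decomposition certifies tw(G) ≤ 2. On the other hand G contains the 3-clique {0, 4, 5}. A clique must lie in a single bag of any decomposition, so no decomposition can have width below 2. The upper and lower bounds meet at 2, so that is the treewidth.

2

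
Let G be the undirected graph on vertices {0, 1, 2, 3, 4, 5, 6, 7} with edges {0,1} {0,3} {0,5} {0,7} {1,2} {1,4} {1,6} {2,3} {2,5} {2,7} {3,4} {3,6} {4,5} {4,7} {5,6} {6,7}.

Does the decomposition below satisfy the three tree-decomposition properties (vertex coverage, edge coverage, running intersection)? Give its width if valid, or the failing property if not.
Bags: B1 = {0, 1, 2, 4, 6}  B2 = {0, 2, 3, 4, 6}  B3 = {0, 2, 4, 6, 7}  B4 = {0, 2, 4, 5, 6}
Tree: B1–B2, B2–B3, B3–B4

Every vertex of G appears in some bag (union = {0, 1, 2, 3, 4, 5, 6, 7}); every edge is covered by a bag; and for each vertex v the set of bags containing v is connected in the bag tree. The decomposition is therefore valid. The largest bag has 5 vertices, so the width is 4.

Yes; width 4.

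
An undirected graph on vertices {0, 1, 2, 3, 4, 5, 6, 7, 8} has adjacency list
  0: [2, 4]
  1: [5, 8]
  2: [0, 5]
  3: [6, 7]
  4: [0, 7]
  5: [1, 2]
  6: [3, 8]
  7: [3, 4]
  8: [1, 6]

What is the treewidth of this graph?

A width-2 tree decomposition is:
Bags: B1 = {0, 2, 4}  B2 = {2, 4, 5}  B3 = {1, 4, 5}  B4 = {1, 4, 8}  B5 = {4, 6, 8}  B6 = {3, 4, 6}  B7 = {3, 4, 7}
Tree: B1–B2, B2–B3, B3–B4, B4–B5, B5–B6, B6–B7
The largest bag has 3 vertices, giving width 2; this decomposition certifies tw(G) ≤ 2. Since 4–0–2–5–1–8–6–3–7–4 is a cycle in G, G is not acyclic. Forests are exactly the graphs of treewidth ≤ 1, so tw(G) ≥ 2. The upper and lower bounds meet at 2, so that is the treewidth.

2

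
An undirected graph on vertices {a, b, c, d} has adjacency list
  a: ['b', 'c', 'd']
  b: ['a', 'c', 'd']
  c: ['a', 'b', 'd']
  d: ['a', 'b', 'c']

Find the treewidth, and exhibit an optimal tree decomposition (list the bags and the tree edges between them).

With just one bag of size 4, the width is 4 − 1 = 3, so tw(G) ≤ 3. For the lower bound, the 4 vertices {a, b, c, d} are pairwise adjacent, and any tree decomposition puts a clique entirely inside one bag — forcing width ≥ 3. Combining the bounds, tw(G) = 3.

Treewidth 3.
One optimal decomposition is:
Bags: B1 = {a, b, c, d}
Tree: (single bag)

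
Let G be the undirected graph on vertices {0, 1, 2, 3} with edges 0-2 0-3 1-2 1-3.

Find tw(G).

A width-2 tree decomposition is:
Bags: B1 = {0, 1, 3}  B2 = {0, 1, 2}
Tree: B1–B2
The largest bag has 3 vertices, giving width 2; this decomposition certifies tw(G) ≤ 2. Since 1–3–0–2–1 is a cycle in G, G is not acyclic. Forests are exactly the graphs of treewidth ≤ 1, so tw(G) ≥ 2. Combining the bounds, tw(G) = 2.

2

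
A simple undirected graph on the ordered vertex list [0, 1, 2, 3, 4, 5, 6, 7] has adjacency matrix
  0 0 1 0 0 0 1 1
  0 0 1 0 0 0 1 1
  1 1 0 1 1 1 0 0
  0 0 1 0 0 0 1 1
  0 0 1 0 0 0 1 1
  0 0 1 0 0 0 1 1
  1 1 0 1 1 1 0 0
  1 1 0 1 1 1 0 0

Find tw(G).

A width-3 tree decomposition is:
Bags: B1 = {2, 4, 6, 7}  B2 = {1, 2, 6, 7}  B3 = {2, 3, 6, 7}  B4 = {0, 2, 6, 7}  B5 = {2, 5, 6, 7}
Tree: B1–B2, B2–B3, B3–B4, B4–B5
The largest bag has 4 vertices, giving width 3; this decomposition certifies tw(G) ≤ 3. For the lower bound: the 4 vertex sets {4,7}, {1,2}, {6}, {3} are disjoint, each induces a connected subgraph, and every pair is joined by at least one edge of G. Contracting each set to a single vertex therefore yields K_{4} as a minor, and since treewidth is minor-monotone, tw(G) ≥ tw(K_{4}) = 3. Hence tw(G) = 3 exactly.

3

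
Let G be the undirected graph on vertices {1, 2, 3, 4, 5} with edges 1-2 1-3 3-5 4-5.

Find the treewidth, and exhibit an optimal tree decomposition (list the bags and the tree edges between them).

Treewidth 1.
Bags: B1 = {4, 5}  B2 = {3, 5}  B3 = {1, 3}  B4 = {1, 2}
Tree: B1–B2, B2–B3, B3–B4

Every bag has size at most 2, so the width is 2 − 1 = 1 and tw(G) ≤ 1. G has an edge, so its treewidth is at least 1. Hence tw(G) = 1 exactly.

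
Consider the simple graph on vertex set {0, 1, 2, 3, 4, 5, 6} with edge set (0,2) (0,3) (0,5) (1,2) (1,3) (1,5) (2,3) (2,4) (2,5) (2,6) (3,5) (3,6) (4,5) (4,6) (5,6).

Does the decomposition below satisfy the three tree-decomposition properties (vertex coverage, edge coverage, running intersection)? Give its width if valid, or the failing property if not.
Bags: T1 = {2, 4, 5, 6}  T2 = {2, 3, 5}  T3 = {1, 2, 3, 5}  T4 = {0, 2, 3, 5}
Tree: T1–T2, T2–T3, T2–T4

A tree decomposition must satisfy three properties: every vertex lies in some bag; for every edge, both endpoints lie together in some bag; and for every vertex, the bags containing it form a connected subtree. Here edge (6,3) lies in no bag, so the decomposition is invalid.

No — edge (6,3) lies in no bag.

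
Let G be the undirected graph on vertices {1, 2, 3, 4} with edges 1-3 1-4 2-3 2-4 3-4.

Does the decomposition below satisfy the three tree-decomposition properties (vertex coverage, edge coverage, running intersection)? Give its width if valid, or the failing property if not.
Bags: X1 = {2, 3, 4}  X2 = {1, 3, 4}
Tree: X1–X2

Vertex coverage: the bags together contain {1, 2, 3, 4}, the full vertex set. Edge coverage: each edge of G has both endpoints in at least one bag. Running intersection: for every vertex, the bags containing it form a connected subtree. All three properties hold, so this is a valid tree decomposition of width max|bag| − 1 = 2, and hence tw(G) ≤ 2.

Yes; width 2.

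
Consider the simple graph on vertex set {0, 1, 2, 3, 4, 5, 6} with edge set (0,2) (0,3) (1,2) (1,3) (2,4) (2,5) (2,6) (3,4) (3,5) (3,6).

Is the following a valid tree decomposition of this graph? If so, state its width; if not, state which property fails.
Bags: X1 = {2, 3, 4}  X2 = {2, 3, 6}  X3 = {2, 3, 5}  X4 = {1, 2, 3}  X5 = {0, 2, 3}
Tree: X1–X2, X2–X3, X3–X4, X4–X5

Every vertex of G appears in some bag (union = {0, 1, 2, 3, 4, 5, 6}); every edge is covered by a bag; and for each vertex v the set of bags containing v is connected in the bag tree. The decomposition is therefore valid. The largest bag has 3 vertices, so the width is 2.

Yes; width 2.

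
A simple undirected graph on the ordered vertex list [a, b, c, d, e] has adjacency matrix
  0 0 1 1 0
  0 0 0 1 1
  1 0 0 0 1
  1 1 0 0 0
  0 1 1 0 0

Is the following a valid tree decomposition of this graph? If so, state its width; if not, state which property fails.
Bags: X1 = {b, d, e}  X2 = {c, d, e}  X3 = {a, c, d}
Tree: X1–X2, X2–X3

Every vertex of G appears in some bag (union = {a, b, c, d, e}); every edge is covered by a bag; and for each vertex v the set of bags containing v is connected in the bag tree. The decomposition is therefore valid. The largest bag has 3 vertices, so the width is 2.

Yes; width 2.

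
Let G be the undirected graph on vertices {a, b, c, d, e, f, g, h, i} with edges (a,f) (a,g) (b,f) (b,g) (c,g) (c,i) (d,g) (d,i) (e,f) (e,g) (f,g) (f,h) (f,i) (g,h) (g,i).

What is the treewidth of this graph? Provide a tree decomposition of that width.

The largest bag has 3 vertices, giving width 2; this decomposition certifies tw(G) ≤ 2. On the other hand G contains the 3-clique {d, g, i}. A clique must lie in a single bag of any decomposition, so no decomposition can have width below 2. The upper and lower bounds meet at 2, so that is the treewidth.

Treewidth 2.
Bags: B1 = {f, g, h}  B2 = {f, g, i}  B3 = {b, f, g}  B4 = {a, f, g}  B5 = {d, g, i}  B6 = {c, g, i}  B7 = {e, f, g}
Tree: B1–B2, B2–B3, B2–B4, B2–B5, B2–B6, B4–B7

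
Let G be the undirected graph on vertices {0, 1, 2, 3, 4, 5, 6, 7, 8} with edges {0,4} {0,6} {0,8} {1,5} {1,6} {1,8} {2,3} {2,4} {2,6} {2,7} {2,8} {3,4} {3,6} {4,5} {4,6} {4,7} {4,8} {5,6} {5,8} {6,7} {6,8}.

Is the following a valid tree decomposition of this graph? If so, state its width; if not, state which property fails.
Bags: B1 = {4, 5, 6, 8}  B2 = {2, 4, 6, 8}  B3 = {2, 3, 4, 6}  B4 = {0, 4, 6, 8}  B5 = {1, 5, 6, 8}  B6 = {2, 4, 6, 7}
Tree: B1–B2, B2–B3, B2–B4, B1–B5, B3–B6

Yes; width 3.

Every vertex of G appears in some bag (union = {0, 1, 2, 3, 4, 5, 6, 7, 8}); every edge is covered by a bag; and for each vertex v the set of bags containing v is connected in the bag tree. The decomposition is therefore valid. The largest bag has 4 vertices, so the width is 3.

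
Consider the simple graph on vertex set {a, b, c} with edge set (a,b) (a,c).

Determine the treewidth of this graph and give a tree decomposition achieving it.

The largest bag has 2 vertices, giving width 1; this decomposition certifies tw(G) ≤ 1. G has an edge, so its treewidth is at least 1. Therefore the treewidth is 1.

Treewidth 1.
One such decomposition:
Bags: B1 = {a, b}  B2 = {a, c}
Tree: B1–B2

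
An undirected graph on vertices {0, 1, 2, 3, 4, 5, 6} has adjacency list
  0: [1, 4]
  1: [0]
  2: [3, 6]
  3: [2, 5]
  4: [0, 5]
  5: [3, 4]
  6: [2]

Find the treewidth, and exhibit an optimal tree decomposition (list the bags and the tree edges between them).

Treewidth 1.
One optimal decomposition is:
Bags: B1 = {0, 1}  B2 = {0, 4}  B3 = {4, 5}  B4 = {3, 5}  B5 = {2, 3}  B6 = {2, 6}
Tree: B1–B2, B2–B3, B3–B4, B4–B5, B5–B6

The largest bag has 2 vertices, giving width 1; this decomposition certifies tw(G) ≤ 1. G has an edge, so its treewidth is at least 1. Therefore the treewidth is 1.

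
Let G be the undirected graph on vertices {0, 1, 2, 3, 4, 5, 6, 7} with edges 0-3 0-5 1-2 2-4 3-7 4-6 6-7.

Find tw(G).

A width-1 tree decomposition is:
Bags: B1 = {1, 2}  B2 = {2, 4}  B3 = {4, 6}  B4 = {6, 7}  B5 = {3, 7}  B6 = {0, 3}  B7 = {0, 5}
Tree: B1–B2, B2–B3, B3–B4, B4–B5, B5–B6, B6–B7
The largest bag has 2 vertices, giving width 1; this decomposition certifies tw(G) ≤ 1. G has an edge, so its treewidth is at least 1. Combining the bounds, tw(G) = 1.

1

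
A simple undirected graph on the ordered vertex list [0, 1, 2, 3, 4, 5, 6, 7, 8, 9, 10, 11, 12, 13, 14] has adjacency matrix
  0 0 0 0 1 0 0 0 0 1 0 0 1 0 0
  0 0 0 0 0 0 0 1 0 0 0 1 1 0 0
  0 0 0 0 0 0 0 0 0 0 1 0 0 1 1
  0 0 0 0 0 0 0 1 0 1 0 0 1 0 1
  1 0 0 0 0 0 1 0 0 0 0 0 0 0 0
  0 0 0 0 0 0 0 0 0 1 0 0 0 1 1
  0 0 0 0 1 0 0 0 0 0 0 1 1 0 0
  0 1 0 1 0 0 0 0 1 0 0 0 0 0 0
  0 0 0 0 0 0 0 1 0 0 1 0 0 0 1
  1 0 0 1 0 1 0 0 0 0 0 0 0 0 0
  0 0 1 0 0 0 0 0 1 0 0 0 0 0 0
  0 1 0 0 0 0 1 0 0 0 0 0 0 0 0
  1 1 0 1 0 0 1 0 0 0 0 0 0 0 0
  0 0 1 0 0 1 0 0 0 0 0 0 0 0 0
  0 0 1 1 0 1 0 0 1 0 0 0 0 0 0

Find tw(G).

3

A width-3 tree decomposition is:
Bags: B1 = {2, 5, 10, 13}  B2 = {2, 5, 10, 14}  B3 = {5, 8, 10, 14}  B4 = {5, 8, 9, 14}  B5 = {3, 8, 9, 14}  B6 = {3, 7, 8, 9}  B7 = {0, 3, 7, 9}  B8 = {0, 3, 7, 12}  B9 = {0, 1, 7, 12}  B10 = {0, 1, 4, 12}  B11 = {1, 4, 6, 12}  B12 = {1, 4, 6, 11}
Tree: B1–B2, B2–B3, B3–B4, B4–B5, B5–B6, B6–B7, B7–B8, B8–B9, B9–B10, B10–B11, B11–B12
Each bag holds 4 vertices, so the decomposition has width 3, which upper-bounds the treewidth. For the lower bound: the 4 vertex sets {2,10,13}, {5}, {14}, {3,7,8,9} are disjoint, each induces a connected subgraph, and every pair is joined by at least one edge of G. Contracting each set to a single vertex therefore yields K_{4} as a minor, and since treewidth is minor-monotone, tw(G) ≥ tw(K_{4}) = 3. Therefore the treewidth is 3.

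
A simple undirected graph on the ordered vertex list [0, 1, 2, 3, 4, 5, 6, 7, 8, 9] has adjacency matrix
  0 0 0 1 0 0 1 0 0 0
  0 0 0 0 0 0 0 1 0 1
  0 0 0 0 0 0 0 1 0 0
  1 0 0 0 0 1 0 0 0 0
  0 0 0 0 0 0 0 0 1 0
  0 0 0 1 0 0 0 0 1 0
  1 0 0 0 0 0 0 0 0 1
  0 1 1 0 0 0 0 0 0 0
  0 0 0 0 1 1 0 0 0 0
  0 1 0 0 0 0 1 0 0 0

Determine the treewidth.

1

A width-1 tree decomposition is:
Bags: B1 = {4, 8}  B2 = {5, 8}  B3 = {3, 5}  B4 = {0, 3}  B5 = {0, 6}  B6 = {6, 9}  B7 = {1, 9}  B8 = {1, 7}  B9 = {2, 7}
Tree: B1–B2, B2–B3, B3–B4, B4–B5, B5–B6, B6–B7, B7–B8, B8–B9
Every bag has size at most 2, so the width is 2 − 1 = 1 and tw(G) ≤ 1. G has an edge, so its treewidth is at least 1. Hence tw(G) = 1 exactly.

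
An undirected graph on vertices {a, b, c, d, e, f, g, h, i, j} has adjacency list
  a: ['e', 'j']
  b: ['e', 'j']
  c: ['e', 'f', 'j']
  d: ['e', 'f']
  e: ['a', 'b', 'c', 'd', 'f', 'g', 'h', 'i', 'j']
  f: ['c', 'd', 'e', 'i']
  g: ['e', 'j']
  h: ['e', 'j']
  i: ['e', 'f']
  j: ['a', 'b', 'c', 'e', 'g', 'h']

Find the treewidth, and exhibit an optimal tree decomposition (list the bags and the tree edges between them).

Treewidth 2.
One such decomposition:
Bags: B1 = {c, e, j}  B2 = {c, e, f}  B3 = {d, e, f}  B4 = {a, e, j}  B5 = {b, e, j}  B6 = {e, h, j}  B7 = {e, f, i}  B8 = {e, g, j}
Tree: B1–B2, B2–B3, B1–B4, B4–B5, B5–B6, B3–B7, B6–B8

Every bag has size at most 3, so the width is 3 − 1 = 2 and tw(G) ≤ 2. On the other hand G contains the 3-clique {d, e, f}. A clique must lie in a single bag of any decomposition, so no decomposition can have width below 2. Therefore the treewidth is 2.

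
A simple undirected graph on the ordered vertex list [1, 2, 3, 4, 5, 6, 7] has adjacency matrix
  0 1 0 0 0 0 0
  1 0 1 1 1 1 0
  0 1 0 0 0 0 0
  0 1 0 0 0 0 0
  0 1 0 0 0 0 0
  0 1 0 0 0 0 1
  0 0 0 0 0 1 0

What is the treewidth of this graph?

1

A width-1 tree decomposition is:
Bags: B1 = {2, 5}  B2 = {2, 6}  B3 = {6, 7}  B4 = {2, 3}  B5 = {2, 4}  B6 = {1, 2}
Tree: B1–B2, B2–B3, B2–B4, B2–B5, B5–B6
Each bag holds 2 vertices, so the decomposition has width 1, which upper-bounds the treewidth. G has an edge, so its treewidth is at least 1. Therefore the treewidth is 1.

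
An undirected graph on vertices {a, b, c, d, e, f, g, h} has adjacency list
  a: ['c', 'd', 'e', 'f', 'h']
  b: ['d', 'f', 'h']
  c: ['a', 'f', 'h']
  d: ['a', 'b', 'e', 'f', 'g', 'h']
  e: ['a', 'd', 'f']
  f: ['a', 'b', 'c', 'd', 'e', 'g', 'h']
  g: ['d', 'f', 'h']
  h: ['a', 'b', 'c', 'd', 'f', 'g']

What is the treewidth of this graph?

3

A width-3 tree decomposition is:
Bags: B1 = {a, d, e, f}  B2 = {a, d, f, h}  B3 = {d, f, g, h}  B4 = {b, d, f, h}  B5 = {a, c, f, h}
Tree: B1–B2, B2–B3, B3–B4, B2–B5
The largest bag has 4 vertices, giving width 3; this decomposition certifies tw(G) ≤ 3. Conversely, {a, d, e, f} is a clique of size 4, and the vertices of any clique must share a bag in every tree decomposition; so some bag has ≥ 4 vertices and tw(G) ≥ 3. Therefore the treewidth is 3.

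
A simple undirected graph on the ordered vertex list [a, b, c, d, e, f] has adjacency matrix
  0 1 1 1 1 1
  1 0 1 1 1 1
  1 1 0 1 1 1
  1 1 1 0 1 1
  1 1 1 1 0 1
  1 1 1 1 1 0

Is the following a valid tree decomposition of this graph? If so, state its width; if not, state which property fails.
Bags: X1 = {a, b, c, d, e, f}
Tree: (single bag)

Checking the three conditions: (i) the bags cover all of {a, b, c, d, e, f}; (ii) for each edge, some bag contains both endpoints; (iii) the bags containing any fixed vertex form a subtree. All hold, so the decomposition is valid with width 6 − 1 = 5.

Yes; width 5.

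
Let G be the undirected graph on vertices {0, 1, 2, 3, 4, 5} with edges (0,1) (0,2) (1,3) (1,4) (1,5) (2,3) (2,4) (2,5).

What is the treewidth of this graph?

2

A width-2 tree decomposition is:
Bags: B1 = {1, 2, 4}  B2 = {0, 1, 2}  B3 = {1, 2, 3}  B4 = {1, 2, 5}
Tree: B1–B2, B2–B3, B3–B4
Every bag has size at most 3, so the width is 3 − 1 = 2 and tw(G) ≤ 2. For the lower bound, G contains the cycle 1–4–2–0–1, so G is not a forest; only forests have treewidth ≤ 1, hence tw(G) ≥ 2. Combining the bounds, tw(G) = 2.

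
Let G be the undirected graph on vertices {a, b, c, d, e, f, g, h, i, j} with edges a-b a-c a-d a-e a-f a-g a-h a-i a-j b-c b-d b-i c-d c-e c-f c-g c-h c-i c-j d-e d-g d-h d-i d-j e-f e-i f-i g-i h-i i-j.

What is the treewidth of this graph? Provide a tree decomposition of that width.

Treewidth 4.
One such decomposition:
Bags: B1 = {a, c, e, f, i}  B2 = {a, c, d, e, i}  B3 = {a, c, d, h, i}  B4 = {a, c, d, i, j}  B5 = {a, c, d, g, i}  B6 = {a, b, c, d, i}
Tree: B1–B2, B2–B3, B2–B4, B2–B5, B4–B6

Every bag has size at most 5, so the width is 5 − 1 = 4 and tw(G) ≤ 4. For the lower bound, the 5 vertices {a, c, d, g, i} are pairwise adjacent, and any tree decomposition puts a clique entirely inside one bag — forcing width ≥ 4. Therefore the treewidth is 4.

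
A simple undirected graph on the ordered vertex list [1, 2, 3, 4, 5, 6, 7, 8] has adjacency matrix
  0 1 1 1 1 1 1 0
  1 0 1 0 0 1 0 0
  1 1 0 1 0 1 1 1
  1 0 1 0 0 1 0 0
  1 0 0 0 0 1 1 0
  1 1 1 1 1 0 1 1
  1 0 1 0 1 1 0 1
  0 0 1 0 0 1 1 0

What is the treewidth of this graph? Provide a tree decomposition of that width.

Treewidth 3.
Bags: B1 = {1, 2, 3, 6}  B2 = {1, 3, 6, 7}  B3 = {1, 5, 6, 7}  B4 = {1, 3, 4, 6}  B5 = {3, 6, 7, 8}
Tree: B1–B2, B2–B3, B1–B4, B2–B5

Every bag has size at most 4, so the width is 4 − 1 = 3 and tw(G) ≤ 3. For the lower bound, the 4 vertices {3, 6, 7, 8} are pairwise adjacent, and any tree decomposition puts a clique entirely inside one bag — forcing width ≥ 3. The upper and lower bounds meet at 3, so that is the treewidth.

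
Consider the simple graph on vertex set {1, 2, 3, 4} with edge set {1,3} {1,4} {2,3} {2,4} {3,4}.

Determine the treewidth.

A width-2 tree decomposition is:
Bags: B1 = {1, 3, 4}  B2 = {2, 3, 4}
Tree: B1–B2
Every bag has size at most 3, so the width is 3 − 1 = 2 and tw(G) ≤ 2. On the other hand G contains the 3-clique {1, 3, 4}. A clique must lie in a single bag of any decomposition, so no decomposition can have width below 2. Combining the bounds, tw(G) = 2.

2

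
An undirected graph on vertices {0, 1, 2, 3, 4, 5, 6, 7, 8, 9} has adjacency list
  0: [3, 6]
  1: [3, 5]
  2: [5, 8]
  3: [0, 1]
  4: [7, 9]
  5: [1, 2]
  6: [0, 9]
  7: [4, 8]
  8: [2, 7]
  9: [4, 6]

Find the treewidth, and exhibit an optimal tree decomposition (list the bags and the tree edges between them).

The largest bag has 3 vertices, giving width 2; this decomposition certifies tw(G) ≤ 2. The edges 1–3–0–6–9–4–7–8–2–5–1 form a cycle, so G is not a tree and its treewidth is at least 2. Combining the bounds, tw(G) = 2.

Treewidth 2.
One optimal decomposition is:
Bags: B1 = {0, 1, 3}  B2 = {0, 1, 6}  B3 = {1, 6, 9}  B4 = {1, 4, 9}  B5 = {1, 4, 7}  B6 = {1, 7, 8}  B7 = {1, 2, 8}  B8 = {1, 2, 5}
Tree: B1–B2, B2–B3, B3–B4, B4–B5, B5–B6, B6–B7, B7–B8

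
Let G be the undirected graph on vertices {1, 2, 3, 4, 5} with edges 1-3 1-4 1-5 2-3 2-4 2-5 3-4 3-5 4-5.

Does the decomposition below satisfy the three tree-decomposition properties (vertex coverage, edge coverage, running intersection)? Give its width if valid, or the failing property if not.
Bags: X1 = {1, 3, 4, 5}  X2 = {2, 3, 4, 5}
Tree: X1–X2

Yes; width 3.

Vertex coverage: the bags together contain {1, 2, 3, 4, 5}, the full vertex set. Edge coverage: each edge of G has both endpoints in at least one bag. Running intersection: for every vertex, the bags containing it form a connected subtree. All three properties hold, so this is a valid tree decomposition of width max|bag| − 1 = 3, and hence tw(G) ≤ 3.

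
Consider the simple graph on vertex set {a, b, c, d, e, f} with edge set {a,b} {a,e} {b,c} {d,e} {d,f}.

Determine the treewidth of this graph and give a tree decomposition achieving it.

Treewidth 1.
One such decomposition:
Bags: B1 = {d, f}  B2 = {d, e}  B3 = {a, e}  B4 = {a, b}  B5 = {b, c}
Tree: B1–B2, B2–B3, B3–B4, B4–B5

Each bag holds 2 vertices, so the decomposition has width 1, which upper-bounds the treewidth. G has an edge, so its treewidth is at least 1. Hence tw(G) = 1 exactly.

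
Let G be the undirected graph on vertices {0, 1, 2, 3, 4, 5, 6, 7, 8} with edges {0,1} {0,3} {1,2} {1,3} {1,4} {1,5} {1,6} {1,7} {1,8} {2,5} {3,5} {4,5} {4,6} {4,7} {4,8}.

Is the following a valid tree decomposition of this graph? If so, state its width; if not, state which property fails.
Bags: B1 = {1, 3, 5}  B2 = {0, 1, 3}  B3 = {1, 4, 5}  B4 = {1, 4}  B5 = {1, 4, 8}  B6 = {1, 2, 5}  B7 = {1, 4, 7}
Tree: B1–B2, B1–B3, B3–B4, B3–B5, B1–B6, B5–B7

No — vertex 6 appears in no bag.

A tree decomposition must satisfy three properties: every vertex lies in some bag; for every edge, both endpoints lie together in some bag; and for every vertex, the bags containing it form a connected subtree. Here vertex 6 appears in no bag, so the decomposition is invalid.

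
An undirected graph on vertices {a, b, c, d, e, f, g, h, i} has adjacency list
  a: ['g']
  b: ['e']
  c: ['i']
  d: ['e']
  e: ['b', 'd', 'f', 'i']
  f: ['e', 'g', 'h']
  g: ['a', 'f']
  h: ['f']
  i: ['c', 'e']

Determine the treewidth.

1

A width-1 tree decomposition is:
Bags: B1 = {e, f}  B2 = {f, h}  B3 = {b, e}  B4 = {f, g}  B5 = {e, i}  B6 = {a, g}  B7 = {d, e}  B8 = {c, i}
Tree: B1–B2, B1–B3, B2–B4, B1–B5, B4–B6, B5–B7, B5–B8
The largest bag has 2 vertices, giving width 1; this decomposition certifies tw(G) ≤ 1. G has an edge, so its treewidth is at least 1. Hence tw(G) = 1 exactly.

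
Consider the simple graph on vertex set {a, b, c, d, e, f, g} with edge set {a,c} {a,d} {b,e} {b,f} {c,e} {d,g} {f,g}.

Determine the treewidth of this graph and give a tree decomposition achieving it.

Treewidth 2.
One such decomposition:
Bags: B1 = {a, c, d}  B2 = {c, d, e}  B3 = {b, d, e}  B4 = {b, d, f}  B5 = {d, f, g}
Tree: B1–B2, B2–B3, B3–B4, B4–B5

Every bag has size at most 3, so the width is 3 − 1 = 2 and tw(G) ≤ 2. Since d–a–c–e–b–f–g–d is a cycle in G, G is not acyclic. Forests are exactly the graphs of treewidth ≤ 1, so tw(G) ≥ 2. Combining the bounds, tw(G) = 2.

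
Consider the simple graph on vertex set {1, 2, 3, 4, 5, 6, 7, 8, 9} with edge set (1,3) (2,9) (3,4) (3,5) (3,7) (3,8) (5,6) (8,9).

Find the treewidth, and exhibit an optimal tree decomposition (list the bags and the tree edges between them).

Treewidth 1.
Bags: B1 = {3, 5}  B2 = {1, 3}  B3 = {3, 8}  B4 = {3, 7}  B5 = {3, 4}  B6 = {8, 9}  B7 = {2, 9}  B8 = {5, 6}
Tree: B1–B2, B1–B3, B2–B4, B2–B5, B3–B6, B6–B7, B1–B8

The largest bag has 2 vertices, giving width 1; this decomposition certifies tw(G) ≤ 1. Since G has at least one edge (e.g. 3–5), it is not an edgeless graph, so tw(G) ≥ 1. The upper and lower bounds meet at 1, so that is the treewidth.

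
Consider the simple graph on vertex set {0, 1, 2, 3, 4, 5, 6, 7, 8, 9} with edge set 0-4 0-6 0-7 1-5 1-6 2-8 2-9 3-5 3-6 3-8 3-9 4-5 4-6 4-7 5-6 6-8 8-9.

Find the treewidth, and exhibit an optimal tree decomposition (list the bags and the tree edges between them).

Every bag has size at most 3, so the width is 3 − 1 = 2 and tw(G) ≤ 2. On the other hand G contains the 3-clique {2, 8, 9}. A clique must lie in a single bag of any decomposition, so no decomposition can have width below 2. Hence tw(G) = 2 exactly.

Treewidth 2.
One such decomposition:
Bags: B1 = {3, 6, 8}  B2 = {3, 5, 6}  B3 = {3, 8, 9}  B4 = {4, 5, 6}  B5 = {1, 5, 6}  B6 = {2, 8, 9}  B7 = {0, 4, 6}  B8 = {0, 4, 7}
Tree: B1–B2, B1–B3, B2–B4, B4–B5, B3–B6, B4–B7, B7–B8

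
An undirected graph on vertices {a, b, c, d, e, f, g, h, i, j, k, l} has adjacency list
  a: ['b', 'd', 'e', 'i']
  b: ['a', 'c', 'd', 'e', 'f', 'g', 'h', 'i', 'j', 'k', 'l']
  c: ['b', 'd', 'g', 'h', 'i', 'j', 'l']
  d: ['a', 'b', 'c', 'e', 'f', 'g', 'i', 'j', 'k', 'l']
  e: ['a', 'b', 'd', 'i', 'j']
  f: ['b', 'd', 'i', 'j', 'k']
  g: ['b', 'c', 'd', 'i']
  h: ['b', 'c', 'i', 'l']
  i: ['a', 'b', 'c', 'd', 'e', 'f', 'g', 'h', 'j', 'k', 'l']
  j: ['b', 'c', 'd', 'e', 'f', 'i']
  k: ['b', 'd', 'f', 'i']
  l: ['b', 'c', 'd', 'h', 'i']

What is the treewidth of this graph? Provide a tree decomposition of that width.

Treewidth 4.
Bags: B1 = {b, c, d, i, l}  B2 = {b, c, d, g, i}  B3 = {b, c, d, i, j}  B4 = {b, d, e, i, j}  B5 = {b, d, f, i, j}  B6 = {a, b, d, e, i}  B7 = {b, c, h, i, l}  B8 = {b, d, f, i, k}
Tree: B1–B2, B2–B3, B3–B4, B3–B5, B4–B6, B1–B7, B5–B8

Every bag has size at most 5, so the width is 5 − 1 = 4 and tw(G) ≤ 4. For the lower bound, the 5 vertices {b, d, f, i, j} are pairwise adjacent, and any tree decomposition puts a clique entirely inside one bag — forcing width ≥ 4. Hence tw(G) = 4 exactly.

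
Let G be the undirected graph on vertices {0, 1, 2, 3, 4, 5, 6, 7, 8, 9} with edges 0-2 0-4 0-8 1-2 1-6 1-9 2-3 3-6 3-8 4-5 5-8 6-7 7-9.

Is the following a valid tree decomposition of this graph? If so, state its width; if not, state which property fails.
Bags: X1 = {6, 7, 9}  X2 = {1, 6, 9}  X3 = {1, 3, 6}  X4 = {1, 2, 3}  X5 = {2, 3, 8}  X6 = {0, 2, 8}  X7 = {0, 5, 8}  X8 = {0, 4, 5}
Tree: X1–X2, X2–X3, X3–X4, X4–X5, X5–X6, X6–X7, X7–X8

Yes; width 2.

Every vertex of G appears in some bag (union = {0, 1, 2, 3, 4, 5, 6, 7, 8, 9}); every edge is covered by a bag; and for each vertex v the set of bags containing v is connected in the bag tree. The decomposition is therefore valid. The largest bag has 3 vertices, so the width is 2.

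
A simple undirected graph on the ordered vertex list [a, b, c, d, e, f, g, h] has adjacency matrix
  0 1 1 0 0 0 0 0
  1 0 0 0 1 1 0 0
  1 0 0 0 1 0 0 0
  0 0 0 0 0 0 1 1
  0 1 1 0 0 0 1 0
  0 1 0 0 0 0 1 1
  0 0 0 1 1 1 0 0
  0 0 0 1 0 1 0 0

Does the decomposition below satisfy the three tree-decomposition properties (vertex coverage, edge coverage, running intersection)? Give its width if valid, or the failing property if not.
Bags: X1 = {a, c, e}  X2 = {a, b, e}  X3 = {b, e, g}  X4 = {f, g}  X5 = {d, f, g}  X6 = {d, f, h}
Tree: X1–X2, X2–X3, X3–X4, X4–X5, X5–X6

A tree decomposition must satisfy three properties: every vertex lies in some bag; for every edge, both endpoints lie together in some bag; and for every vertex, the bags containing it form a connected subtree. Here edge (b,f) lies in no bag, so the decomposition is invalid.

No — edge (b,f) lies in no bag.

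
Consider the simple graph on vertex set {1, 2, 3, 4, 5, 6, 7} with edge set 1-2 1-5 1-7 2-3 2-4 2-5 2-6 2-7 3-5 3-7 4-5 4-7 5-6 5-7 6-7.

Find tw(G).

A width-3 tree decomposition is:
Bags: B1 = {2, 5, 6, 7}  B2 = {1, 2, 5, 7}  B3 = {2, 3, 5, 7}  B4 = {2, 4, 5, 7}
Tree: B1–B2, B1–B3, B2–B4
Each bag holds 4 vertices, so the decomposition has width 3, which upper-bounds the treewidth. For the lower bound, the 4 vertices {1, 2, 5, 7} are pairwise adjacent, and any tree decomposition puts a clique entirely inside one bag — forcing width ≥ 3. Therefore the treewidth is 3.

3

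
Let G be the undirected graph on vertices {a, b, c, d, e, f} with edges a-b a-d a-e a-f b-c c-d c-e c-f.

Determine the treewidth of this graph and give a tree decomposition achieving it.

The largest bag has 3 vertices, giving width 2; this decomposition certifies tw(G) ≤ 2. For the lower bound, G contains the cycle a–d–c–e–a, so G is not a forest; only forests have treewidth ≤ 1, hence tw(G) ≥ 2. Hence tw(G) = 2 exactly.

Treewidth 2.
One such decomposition:
Bags: B1 = {a, c, d}  B2 = {a, c, e}  B3 = {a, c, f}  B4 = {a, b, c}
Tree: B1–B2, B2–B3, B3–B4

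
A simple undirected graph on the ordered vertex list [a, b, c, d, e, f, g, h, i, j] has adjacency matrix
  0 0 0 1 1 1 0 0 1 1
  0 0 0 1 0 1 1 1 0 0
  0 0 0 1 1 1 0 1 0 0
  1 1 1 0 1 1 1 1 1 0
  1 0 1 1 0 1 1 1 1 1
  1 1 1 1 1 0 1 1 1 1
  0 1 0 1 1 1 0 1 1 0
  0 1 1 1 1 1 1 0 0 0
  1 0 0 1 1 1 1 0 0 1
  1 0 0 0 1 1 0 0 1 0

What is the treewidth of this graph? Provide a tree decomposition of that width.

Each bag holds 5 vertices, so the decomposition has width 4, which upper-bounds the treewidth. For the lower bound, the 5 vertices {d, e, f, g, h} are pairwise adjacent, and any tree decomposition puts a clique entirely inside one bag — forcing width ≥ 4. Hence tw(G) = 4 exactly.

Treewidth 4.
One such decomposition:
Bags: B1 = {c, d, e, f, h}  B2 = {d, e, f, g, h}  B3 = {d, e, f, g, i}  B4 = {a, d, e, f, i}  B5 = {a, e, f, i, j}  B6 = {b, d, f, g, h}
Tree: B1–B2, B2–B3, B3–B4, B4–B5, B2–B6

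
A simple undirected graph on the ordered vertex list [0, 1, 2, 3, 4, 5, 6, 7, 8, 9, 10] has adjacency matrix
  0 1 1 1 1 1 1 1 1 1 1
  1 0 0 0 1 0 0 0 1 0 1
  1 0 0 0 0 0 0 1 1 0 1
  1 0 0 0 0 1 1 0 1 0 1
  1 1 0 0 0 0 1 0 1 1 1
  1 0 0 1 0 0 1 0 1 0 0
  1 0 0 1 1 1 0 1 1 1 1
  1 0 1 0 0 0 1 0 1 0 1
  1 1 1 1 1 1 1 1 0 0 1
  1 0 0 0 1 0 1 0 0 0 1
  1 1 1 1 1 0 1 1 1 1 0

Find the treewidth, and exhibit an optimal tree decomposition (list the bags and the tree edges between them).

The largest bag has 5 vertices, giving width 4; this decomposition certifies tw(G) ≤ 4. Conversely, {0, 1, 4, 8, 10} is a clique of size 5, and the vertices of any clique must share a bag in every tree decomposition; so some bag has ≥ 5 vertices and tw(G) ≥ 4. Hence tw(G) = 4 exactly.

Treewidth 4.
One such decomposition:
Bags: B1 = {0, 3, 5, 6, 8}  B2 = {0, 3, 6, 8, 10}  B3 = {0, 6, 7, 8, 10}  B4 = {0, 4, 6, 8, 10}  B5 = {0, 2, 7, 8, 10}  B6 = {0, 4, 6, 9, 10}  B7 = {0, 1, 4, 8, 10}
Tree: B1–B2, B2–B3, B2–B4, B3–B5, B4–B6, B4–B7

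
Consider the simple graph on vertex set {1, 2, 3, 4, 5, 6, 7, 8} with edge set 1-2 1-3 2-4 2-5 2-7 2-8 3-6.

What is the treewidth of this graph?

A width-1 tree decomposition is:
Bags: B1 = {1, 2}  B2 = {1, 3}  B3 = {2, 5}  B4 = {2, 4}  B5 = {3, 6}  B6 = {2, 8}  B7 = {2, 7}
Tree: B1–B2, B1–B3, B1–B4, B2–B5, B3–B6, B6–B7
Every bag has size at most 2, so the width is 2 − 1 = 1 and tw(G) ≤ 1. Since G has at least one edge (e.g. 2–1), it is not an edgeless graph, so tw(G) ≥ 1. Combining the bounds, tw(G) = 1.

1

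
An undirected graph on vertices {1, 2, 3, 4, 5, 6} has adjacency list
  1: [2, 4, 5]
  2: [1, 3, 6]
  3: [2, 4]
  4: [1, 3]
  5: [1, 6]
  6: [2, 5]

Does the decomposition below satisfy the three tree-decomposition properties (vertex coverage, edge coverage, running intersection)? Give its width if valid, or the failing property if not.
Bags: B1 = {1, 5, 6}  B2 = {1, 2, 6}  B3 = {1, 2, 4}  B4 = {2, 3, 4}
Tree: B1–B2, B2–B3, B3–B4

Yes; width 2.

Vertex coverage: the bags together contain {1, 2, 3, 4, 5, 6}, the full vertex set. Edge coverage: each edge of G has both endpoints in at least one bag. Running intersection: for every vertex, the bags containing it form a connected subtree. All three properties hold, so this is a valid tree decomposition of width max|bag| − 1 = 2, and hence tw(G) ≤ 2.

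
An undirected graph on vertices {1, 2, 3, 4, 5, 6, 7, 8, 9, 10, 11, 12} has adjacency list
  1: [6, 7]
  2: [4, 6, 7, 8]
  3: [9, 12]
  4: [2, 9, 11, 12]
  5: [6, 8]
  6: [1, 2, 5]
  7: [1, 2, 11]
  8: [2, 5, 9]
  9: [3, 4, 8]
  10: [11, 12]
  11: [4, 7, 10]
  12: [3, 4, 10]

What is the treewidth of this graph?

A width-3 tree decomposition is:
Bags: B1 = {3, 10, 11, 12}  B2 = {3, 4, 11, 12}  B3 = {3, 4, 9, 11}  B4 = {4, 7, 9, 11}  B5 = {2, 4, 7, 9}  B6 = {2, 7, 8, 9}  B7 = {1, 2, 7, 8}  B8 = {1, 2, 6, 8}  B9 = {1, 5, 6, 8}
Tree: B1–B2, B2–B3, B3–B4, B4–B5, B5–B6, B6–B7, B7–B8, B8–B9
Every bag has size at most 4, so the width is 4 − 1 = 3 and tw(G) ≤ 3. For the lower bound: the 4 vertex sets {3,10,12}, {11}, {4}, {2,7,8,9} are disjoint, each induces a connected subgraph, and every pair is joined by at least one edge of G. Contracting each set to a single vertex therefore yields K_{4} as a minor, and since treewidth is minor-monotone, tw(G) ≥ tw(K_{4}) = 3. The upper and lower bounds meet at 3, so that is the treewidth.

3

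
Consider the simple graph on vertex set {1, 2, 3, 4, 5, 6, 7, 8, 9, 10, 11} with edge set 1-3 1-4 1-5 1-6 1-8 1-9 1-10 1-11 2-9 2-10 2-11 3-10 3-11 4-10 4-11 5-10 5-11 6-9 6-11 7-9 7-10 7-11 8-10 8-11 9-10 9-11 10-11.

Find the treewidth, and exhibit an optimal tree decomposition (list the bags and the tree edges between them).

Treewidth 3.
One such decomposition:
Bags: B1 = {1, 5, 10, 11}  B2 = {1, 8, 10, 11}  B3 = {1, 9, 10, 11}  B4 = {1, 3, 10, 11}  B5 = {2, 9, 10, 11}  B6 = {7, 9, 10, 11}  B7 = {1, 6, 9, 11}  B8 = {1, 4, 10, 11}
Tree: B1–B2, B2–B3, B2–B4, B3–B5, B5–B6, B3–B7, B3–B8

Each bag holds 4 vertices, so the decomposition has width 3, which upper-bounds the treewidth. For the lower bound, the 4 vertices {1, 3, 10, 11} are pairwise adjacent, and any tree decomposition puts a clique entirely inside one bag — forcing width ≥ 3. The upper and lower bounds meet at 3, so that is the treewidth.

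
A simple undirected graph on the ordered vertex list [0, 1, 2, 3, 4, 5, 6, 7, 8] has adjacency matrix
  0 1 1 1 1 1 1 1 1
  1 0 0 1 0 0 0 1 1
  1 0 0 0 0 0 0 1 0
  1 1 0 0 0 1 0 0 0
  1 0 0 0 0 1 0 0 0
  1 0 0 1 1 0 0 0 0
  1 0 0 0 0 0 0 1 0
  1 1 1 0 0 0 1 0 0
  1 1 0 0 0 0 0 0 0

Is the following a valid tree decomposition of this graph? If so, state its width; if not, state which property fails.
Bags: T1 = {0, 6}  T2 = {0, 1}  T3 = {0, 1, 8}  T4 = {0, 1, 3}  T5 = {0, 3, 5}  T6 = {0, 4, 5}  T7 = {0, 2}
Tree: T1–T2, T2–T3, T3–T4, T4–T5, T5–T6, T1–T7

No — vertex 7 appears in no bag.

A tree decomposition must satisfy three properties: every vertex lies in some bag; for every edge, both endpoints lie together in some bag; and for every vertex, the bags containing it form a connected subtree. Here vertex 7 appears in no bag, so the decomposition is invalid.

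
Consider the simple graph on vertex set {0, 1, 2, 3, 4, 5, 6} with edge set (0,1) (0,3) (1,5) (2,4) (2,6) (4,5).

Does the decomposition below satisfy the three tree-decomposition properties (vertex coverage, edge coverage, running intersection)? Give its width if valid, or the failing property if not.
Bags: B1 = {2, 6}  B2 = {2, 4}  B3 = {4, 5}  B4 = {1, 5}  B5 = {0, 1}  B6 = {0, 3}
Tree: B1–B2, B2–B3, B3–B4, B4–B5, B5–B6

Yes; width 1.

Every vertex of G appears in some bag (union = {0, 1, 2, 3, 4, 5, 6}); every edge is covered by a bag; and for each vertex v the set of bags containing v is connected in the bag tree. The decomposition is therefore valid. The largest bag has 2 vertices, so the width is 1.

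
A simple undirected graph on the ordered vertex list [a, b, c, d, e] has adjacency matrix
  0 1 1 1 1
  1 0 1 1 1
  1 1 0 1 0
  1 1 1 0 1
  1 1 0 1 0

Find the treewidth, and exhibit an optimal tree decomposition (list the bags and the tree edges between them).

The largest bag has 4 vertices, giving width 3; this decomposition certifies tw(G) ≤ 3. For the lower bound, the 4 vertices {a, b, d, e} are pairwise adjacent, and any tree decomposition puts a clique entirely inside one bag — forcing width ≥ 3. Hence tw(G) = 3 exactly.

Treewidth 3.
One such decomposition:
Bags: B1 = {a, b, c, d}  B2 = {a, b, d, e}
Tree: B1–B2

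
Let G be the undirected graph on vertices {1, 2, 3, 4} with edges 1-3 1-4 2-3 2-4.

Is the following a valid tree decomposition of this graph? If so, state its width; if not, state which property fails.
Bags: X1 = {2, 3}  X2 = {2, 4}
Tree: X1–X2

No — vertex 1 appears in no bag.

A tree decomposition must satisfy three properties: every vertex lies in some bag; for every edge, both endpoints lie together in some bag; and for every vertex, the bags containing it form a connected subtree. Here vertex 1 appears in no bag, so the decomposition is invalid.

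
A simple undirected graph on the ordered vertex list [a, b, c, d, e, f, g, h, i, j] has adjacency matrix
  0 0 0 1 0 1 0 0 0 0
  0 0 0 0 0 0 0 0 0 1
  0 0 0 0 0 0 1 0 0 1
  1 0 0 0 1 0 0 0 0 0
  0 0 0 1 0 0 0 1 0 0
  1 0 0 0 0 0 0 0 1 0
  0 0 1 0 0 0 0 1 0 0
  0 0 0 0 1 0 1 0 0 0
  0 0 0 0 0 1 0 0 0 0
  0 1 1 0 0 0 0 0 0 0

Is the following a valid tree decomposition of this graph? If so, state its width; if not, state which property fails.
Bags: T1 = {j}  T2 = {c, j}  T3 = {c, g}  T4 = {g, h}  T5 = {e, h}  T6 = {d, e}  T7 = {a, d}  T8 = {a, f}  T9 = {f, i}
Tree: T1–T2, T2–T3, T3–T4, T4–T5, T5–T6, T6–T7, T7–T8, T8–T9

No — vertex b appears in no bag.

A tree decomposition must satisfy three properties: every vertex lies in some bag; for every edge, both endpoints lie together in some bag; and for every vertex, the bags containing it form a connected subtree. Here vertex b appears in no bag, so the decomposition is invalid.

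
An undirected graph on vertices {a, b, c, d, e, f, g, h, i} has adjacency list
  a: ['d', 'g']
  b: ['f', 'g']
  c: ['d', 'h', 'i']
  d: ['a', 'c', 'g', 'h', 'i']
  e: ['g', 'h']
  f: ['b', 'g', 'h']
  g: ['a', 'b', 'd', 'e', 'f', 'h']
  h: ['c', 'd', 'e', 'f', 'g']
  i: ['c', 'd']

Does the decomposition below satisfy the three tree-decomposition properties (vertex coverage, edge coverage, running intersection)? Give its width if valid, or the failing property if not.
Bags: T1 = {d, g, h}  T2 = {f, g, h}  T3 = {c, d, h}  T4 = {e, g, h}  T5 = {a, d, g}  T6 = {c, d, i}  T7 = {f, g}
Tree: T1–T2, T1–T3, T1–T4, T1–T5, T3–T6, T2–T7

No — vertex b appears in no bag.

A tree decomposition must satisfy three properties: every vertex lies in some bag; for every edge, both endpoints lie together in some bag; and for every vertex, the bags containing it form a connected subtree. Here vertex b appears in no bag, so the decomposition is invalid.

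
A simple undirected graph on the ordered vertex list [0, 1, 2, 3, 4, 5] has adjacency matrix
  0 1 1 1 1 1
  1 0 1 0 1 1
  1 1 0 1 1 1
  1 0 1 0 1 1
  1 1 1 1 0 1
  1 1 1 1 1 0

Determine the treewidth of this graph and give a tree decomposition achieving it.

Treewidth 4.
Bags: B1 = {0, 1, 2, 4, 5}  B2 = {0, 2, 3, 4, 5}
Tree: B1–B2

Each bag holds 5 vertices, so the decomposition has width 4, which upper-bounds the treewidth. For the lower bound, the 5 vertices {0, 1, 2, 4, 5} are pairwise adjacent, and any tree decomposition puts a clique entirely inside one bag — forcing width ≥ 4. The upper and lower bounds meet at 4, so that is the treewidth.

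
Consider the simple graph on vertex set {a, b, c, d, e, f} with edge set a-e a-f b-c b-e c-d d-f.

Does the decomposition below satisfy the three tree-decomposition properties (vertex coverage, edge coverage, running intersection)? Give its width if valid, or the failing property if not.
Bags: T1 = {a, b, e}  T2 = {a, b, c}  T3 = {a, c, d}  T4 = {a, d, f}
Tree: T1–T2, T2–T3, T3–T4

Checking the three conditions: (i) the bags cover all of {a, b, c, d, e, f}; (ii) for each edge, some bag contains both endpoints; (iii) the bags containing any fixed vertex form a subtree. All hold, so the decomposition is valid with width 3 − 1 = 2.

Yes; width 2.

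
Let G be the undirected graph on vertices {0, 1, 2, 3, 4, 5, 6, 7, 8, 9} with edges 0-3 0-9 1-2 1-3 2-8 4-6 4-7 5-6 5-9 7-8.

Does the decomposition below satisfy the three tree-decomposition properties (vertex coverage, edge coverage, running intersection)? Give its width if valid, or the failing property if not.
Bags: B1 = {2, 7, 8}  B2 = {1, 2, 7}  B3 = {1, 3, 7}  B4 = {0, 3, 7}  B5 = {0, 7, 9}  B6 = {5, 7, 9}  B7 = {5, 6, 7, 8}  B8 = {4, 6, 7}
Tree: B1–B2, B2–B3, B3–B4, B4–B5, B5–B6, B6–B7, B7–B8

No — bags containing vertex 8 are not connected in the tree.

A tree decomposition must satisfy three properties: every vertex lies in some bag; for every edge, both endpoints lie together in some bag; and for every vertex, the bags containing it form a connected subtree. Here bags containing vertex 8 are not connected in the tree, so the decomposition is invalid.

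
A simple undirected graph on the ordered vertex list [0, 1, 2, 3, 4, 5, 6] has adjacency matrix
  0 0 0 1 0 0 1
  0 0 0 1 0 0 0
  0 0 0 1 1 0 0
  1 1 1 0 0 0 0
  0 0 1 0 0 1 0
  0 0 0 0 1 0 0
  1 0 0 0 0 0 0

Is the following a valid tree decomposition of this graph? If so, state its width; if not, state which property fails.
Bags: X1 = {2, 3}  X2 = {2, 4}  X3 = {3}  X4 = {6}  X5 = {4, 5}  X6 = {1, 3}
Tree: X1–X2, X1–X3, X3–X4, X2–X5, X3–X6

No — vertex 0 appears in no bag.

A tree decomposition must satisfy three properties: every vertex lies in some bag; for every edge, both endpoints lie together in some bag; and for every vertex, the bags containing it form a connected subtree. Here vertex 0 appears in no bag, so the decomposition is invalid.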